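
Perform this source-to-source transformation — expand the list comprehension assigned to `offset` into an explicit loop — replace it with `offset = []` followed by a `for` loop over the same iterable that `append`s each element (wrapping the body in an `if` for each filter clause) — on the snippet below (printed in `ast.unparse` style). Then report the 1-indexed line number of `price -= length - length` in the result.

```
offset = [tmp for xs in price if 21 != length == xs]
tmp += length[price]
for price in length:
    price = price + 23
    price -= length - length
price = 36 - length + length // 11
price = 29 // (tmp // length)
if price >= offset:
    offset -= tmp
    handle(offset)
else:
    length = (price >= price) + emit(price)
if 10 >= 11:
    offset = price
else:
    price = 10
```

8

Transformed code:
offset = []
for xs in price:
    if 21 != length == xs:
        offset.append(tmp)
tmp += length[price]
for price in length:
    price = price + 23
    price -= length - length
price = 36 - length + length // 11
price = 29 // (tmp // length)
if price >= offset:
    offset -= tmp
    handle(offset)
else:
    length = (price >= price) + emit(price)
if 10 >= 11:
    offset = price
else:
    price = 10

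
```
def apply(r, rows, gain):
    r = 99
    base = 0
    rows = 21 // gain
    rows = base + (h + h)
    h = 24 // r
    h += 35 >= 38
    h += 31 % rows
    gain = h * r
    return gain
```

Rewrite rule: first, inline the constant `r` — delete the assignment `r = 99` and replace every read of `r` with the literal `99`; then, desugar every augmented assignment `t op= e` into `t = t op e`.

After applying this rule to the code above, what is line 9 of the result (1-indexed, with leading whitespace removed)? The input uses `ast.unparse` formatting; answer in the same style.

Transformed code:
def apply(r, rows, gain):
    base = 0
    rows = 21 // gain
    rows = base + (h + h)
    h = 24 // 99
    h = h + (35 >= 38)
    h = h + 31 % rows
    gain = h * 99
    return gain

return gain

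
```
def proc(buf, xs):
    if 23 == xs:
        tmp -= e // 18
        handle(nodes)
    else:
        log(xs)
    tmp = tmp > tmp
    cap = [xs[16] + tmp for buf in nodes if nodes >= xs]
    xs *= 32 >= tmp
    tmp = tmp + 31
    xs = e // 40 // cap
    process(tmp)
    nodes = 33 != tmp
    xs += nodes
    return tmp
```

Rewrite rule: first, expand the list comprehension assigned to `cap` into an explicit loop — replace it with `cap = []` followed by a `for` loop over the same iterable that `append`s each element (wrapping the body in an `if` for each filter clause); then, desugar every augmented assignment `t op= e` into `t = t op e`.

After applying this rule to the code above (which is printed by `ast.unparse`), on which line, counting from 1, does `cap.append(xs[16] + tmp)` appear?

11

Transformed code:
def proc(buf, xs):
    if 23 == xs:
        tmp = tmp - e // 18
        handle(nodes)
    else:
        log(xs)
    tmp = tmp > tmp
    cap = []
    for buf in nodes:
        if nodes >= xs:
            cap.append(xs[16] + tmp)
    xs = xs * (32 >= tmp)
    tmp = tmp + 31
    xs = e // 40 // cap
    process(tmp)
    nodes = 33 != tmp
    xs = xs + nodes
    return tmp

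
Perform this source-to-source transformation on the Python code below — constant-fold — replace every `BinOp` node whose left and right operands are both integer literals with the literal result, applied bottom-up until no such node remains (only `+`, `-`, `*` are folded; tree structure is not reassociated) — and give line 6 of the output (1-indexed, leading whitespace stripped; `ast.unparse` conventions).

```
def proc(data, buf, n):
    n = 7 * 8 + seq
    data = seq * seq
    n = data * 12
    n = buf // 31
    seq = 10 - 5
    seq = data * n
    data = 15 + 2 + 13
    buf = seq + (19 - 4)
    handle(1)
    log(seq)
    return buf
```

seq = 5

Transformed code:
def proc(data, buf, n):
    n = 56 + seq
    data = seq * seq
    n = data * 12
    n = buf // 31
    seq = 5
    seq = data * n
    data = 30
    buf = seq + 15
    handle(1)
    log(seq)
    return buf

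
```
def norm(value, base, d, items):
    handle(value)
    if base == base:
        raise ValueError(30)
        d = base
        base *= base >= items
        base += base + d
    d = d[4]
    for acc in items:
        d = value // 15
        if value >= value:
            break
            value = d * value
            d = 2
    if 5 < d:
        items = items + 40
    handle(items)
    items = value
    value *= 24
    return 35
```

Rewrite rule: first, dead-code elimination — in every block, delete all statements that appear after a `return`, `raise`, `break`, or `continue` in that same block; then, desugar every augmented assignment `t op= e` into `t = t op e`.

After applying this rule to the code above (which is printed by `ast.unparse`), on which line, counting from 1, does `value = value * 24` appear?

14

Transformed code:
def norm(value, base, d, items):
    handle(value)
    if base == base:
        raise ValueError(30)
    d = d[4]
    for acc in items:
        d = value // 15
        if value >= value:
            break
    if 5 < d:
        items = items + 40
    handle(items)
    items = value
    value = value * 24
    return 35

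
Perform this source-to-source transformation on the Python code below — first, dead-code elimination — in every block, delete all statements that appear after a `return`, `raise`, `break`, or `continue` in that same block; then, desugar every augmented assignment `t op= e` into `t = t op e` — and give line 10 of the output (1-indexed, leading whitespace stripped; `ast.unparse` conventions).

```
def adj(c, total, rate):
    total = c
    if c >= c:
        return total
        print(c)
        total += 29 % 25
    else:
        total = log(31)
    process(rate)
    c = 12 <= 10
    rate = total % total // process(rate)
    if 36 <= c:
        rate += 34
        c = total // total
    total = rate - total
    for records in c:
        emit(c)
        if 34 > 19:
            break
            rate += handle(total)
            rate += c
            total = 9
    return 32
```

Transformed code:
def adj(c, total, rate):
    total = c
    if c >= c:
        return total
    else:
        total = log(31)
    process(rate)
    c = 12 <= 10
    rate = total % total // process(rate)
    if 36 <= c:
        rate = rate + 34
        c = total // total
    total = rate - total
    for records in c:
        emit(c)
        if 34 > 19:
            break
    return 32

if 36 <= c:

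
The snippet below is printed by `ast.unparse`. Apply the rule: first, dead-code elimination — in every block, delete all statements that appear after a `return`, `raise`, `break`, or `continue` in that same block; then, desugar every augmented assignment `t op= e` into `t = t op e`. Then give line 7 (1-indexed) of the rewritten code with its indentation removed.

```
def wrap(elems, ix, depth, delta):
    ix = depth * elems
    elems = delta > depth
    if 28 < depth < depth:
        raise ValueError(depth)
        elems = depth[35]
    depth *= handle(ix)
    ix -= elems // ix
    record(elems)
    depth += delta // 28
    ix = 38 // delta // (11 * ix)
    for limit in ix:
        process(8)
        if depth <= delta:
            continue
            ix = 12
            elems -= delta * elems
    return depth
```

ix = ix - elems // ix

Transformed code:
def wrap(elems, ix, depth, delta):
    ix = depth * elems
    elems = delta > depth
    if 28 < depth < depth:
        raise ValueError(depth)
    depth = depth * handle(ix)
    ix = ix - elems // ix
    record(elems)
    depth = depth + delta // 28
    ix = 38 // delta // (11 * ix)
    for limit in ix:
        process(8)
        if depth <= delta:
            continue
    return depth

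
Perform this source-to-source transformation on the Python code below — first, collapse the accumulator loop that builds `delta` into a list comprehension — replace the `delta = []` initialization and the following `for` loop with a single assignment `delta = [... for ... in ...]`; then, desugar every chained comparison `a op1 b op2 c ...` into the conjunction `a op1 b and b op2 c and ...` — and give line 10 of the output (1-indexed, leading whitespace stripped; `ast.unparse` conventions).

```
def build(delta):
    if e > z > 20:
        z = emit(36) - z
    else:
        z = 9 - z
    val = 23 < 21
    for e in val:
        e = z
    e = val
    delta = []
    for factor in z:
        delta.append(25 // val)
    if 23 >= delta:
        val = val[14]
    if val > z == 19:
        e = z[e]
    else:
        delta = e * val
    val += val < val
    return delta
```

Transformed code:
def build(delta):
    if e > z and z > 20:
        z = emit(36) - z
    else:
        z = 9 - z
    val = 23 < 21
    for e in val:
        e = z
    e = val
    delta = [25 // val for factor in z]
    if 23 >= delta:
        val = val[14]
    if val > z and z == 19:
        e = z[e]
    else:
        delta = e * val
    val += val < val
    return delta

delta = [25 // val for factor in z]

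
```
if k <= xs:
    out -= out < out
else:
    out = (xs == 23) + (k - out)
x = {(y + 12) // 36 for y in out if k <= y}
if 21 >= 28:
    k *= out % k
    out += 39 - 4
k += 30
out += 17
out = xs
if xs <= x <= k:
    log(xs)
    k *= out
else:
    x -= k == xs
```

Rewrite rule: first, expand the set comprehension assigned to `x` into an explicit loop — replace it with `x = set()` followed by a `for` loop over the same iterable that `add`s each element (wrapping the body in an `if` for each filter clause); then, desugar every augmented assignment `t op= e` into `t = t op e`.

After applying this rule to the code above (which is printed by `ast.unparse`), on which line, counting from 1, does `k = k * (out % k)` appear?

Transformed code:
if k <= xs:
    out = out - (out < out)
else:
    out = (xs == 23) + (k - out)
x = set()
for y in out:
    if k <= y:
        x.add((y + 12) // 36)
if 21 >= 28:
    k = k * (out % k)
    out = out + (39 - 4)
k = k + 30
out = out + 17
out = xs
if xs <= x <= k:
    log(xs)
    k = k * out
else:
    x = x - (k == xs)

10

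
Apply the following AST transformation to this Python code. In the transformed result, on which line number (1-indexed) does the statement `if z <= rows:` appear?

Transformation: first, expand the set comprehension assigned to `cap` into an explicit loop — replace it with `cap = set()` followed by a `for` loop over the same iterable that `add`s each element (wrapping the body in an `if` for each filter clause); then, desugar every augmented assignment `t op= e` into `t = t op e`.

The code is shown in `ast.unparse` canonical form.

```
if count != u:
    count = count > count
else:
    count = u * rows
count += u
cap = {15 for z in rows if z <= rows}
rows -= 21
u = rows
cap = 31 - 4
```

Transformed code:
if count != u:
    count = count > count
else:
    count = u * rows
count = count + u
cap = set()
for z in rows:
    if z <= rows:
        cap.add(15)
rows = rows - 21
u = rows
cap = 31 - 4

8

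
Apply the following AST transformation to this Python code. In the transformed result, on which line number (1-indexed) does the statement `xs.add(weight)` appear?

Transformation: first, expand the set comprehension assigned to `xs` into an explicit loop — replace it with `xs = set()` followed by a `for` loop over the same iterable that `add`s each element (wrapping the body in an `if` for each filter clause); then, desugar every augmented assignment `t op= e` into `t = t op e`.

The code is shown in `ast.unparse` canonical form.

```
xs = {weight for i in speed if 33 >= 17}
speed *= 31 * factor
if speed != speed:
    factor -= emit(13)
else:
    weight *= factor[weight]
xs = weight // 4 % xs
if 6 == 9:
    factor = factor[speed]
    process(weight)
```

Transformed code:
xs = set()
for i in speed:
    if 33 >= 17:
        xs.add(weight)
speed = speed * (31 * factor)
if speed != speed:
    factor = factor - emit(13)
else:
    weight = weight * factor[weight]
xs = weight // 4 % xs
if 6 == 9:
    factor = factor[speed]
    process(weight)

4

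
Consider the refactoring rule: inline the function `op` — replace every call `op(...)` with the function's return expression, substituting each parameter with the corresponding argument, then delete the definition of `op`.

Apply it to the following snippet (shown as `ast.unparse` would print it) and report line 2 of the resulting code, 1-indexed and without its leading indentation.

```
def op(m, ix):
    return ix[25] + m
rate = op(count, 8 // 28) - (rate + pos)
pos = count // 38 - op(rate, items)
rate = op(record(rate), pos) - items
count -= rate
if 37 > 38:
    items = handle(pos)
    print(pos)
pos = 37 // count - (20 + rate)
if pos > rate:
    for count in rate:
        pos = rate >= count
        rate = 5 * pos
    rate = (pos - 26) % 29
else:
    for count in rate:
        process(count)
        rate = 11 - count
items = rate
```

pos = count // 38 - (items[25] + rate)

Transformed code:
rate = (8 // 28)[25] + count - (rate + pos)
pos = count // 38 - (items[25] + rate)
rate = pos[25] + record(rate) - items
count -= rate
if 37 > 38:
    items = handle(pos)
    print(pos)
pos = 37 // count - (20 + rate)
if pos > rate:
    for count in rate:
        pos = rate >= count
        rate = 5 * pos
    rate = (pos - 26) % 29
else:
    for count in rate:
        process(count)
        rate = 11 - count
items = rate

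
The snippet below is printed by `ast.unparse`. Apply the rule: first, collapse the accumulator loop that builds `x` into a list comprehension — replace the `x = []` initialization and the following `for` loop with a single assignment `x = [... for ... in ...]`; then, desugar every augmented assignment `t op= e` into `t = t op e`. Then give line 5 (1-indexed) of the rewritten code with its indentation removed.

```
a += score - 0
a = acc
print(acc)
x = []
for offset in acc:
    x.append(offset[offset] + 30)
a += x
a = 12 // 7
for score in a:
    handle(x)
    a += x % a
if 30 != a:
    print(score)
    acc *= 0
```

Transformed code:
a = a + (score - 0)
a = acc
print(acc)
x = [offset[offset] + 30 for offset in acc]
a = a + x
a = 12 // 7
for score in a:
    handle(x)
    a = a + x % a
if 30 != a:
    print(score)
    acc = acc * 0

a = a + x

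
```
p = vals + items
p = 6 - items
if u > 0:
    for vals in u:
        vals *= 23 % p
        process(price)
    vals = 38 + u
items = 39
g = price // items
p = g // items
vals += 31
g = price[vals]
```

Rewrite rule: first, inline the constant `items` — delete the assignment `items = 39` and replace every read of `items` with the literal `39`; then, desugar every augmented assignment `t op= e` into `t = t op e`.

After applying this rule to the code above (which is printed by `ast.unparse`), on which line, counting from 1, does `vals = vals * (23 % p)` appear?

5

Transformed code:
p = vals + 39
p = 6 - 39
if u > 0:
    for vals in u:
        vals = vals * (23 % p)
        process(price)
    vals = 38 + u
g = price // 39
p = g // 39
vals = vals + 31
g = price[vals]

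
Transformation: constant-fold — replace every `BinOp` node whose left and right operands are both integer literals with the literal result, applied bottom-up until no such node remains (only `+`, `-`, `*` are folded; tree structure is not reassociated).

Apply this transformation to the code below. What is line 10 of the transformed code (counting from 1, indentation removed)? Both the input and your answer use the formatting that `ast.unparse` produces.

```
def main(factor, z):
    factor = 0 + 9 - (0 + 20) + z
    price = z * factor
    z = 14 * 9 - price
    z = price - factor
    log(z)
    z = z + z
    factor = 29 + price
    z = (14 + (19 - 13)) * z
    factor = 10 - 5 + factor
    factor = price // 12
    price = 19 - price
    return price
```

Transformed code:
def main(factor, z):
    factor = -11 + z
    price = z * factor
    z = 126 - price
    z = price - factor
    log(z)
    z = z + z
    factor = 29 + price
    z = 20 * z
    factor = 5 + factor
    factor = price // 12
    price = 19 - price
    return price

factor = 5 + factor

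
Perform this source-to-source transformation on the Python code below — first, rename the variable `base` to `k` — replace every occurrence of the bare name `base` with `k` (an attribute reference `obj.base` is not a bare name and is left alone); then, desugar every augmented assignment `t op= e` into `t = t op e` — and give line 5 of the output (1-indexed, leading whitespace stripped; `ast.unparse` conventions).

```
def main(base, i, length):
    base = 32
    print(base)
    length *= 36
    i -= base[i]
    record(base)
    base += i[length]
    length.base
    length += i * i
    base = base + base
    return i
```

Transformed code:
def main(k, i, length):
    k = 32
    print(k)
    length = length * 36
    i = i - k[i]
    record(k)
    k = k + i[length]
    length.base
    length = length + i * i
    k = k + k
    return i

i = i - k[i]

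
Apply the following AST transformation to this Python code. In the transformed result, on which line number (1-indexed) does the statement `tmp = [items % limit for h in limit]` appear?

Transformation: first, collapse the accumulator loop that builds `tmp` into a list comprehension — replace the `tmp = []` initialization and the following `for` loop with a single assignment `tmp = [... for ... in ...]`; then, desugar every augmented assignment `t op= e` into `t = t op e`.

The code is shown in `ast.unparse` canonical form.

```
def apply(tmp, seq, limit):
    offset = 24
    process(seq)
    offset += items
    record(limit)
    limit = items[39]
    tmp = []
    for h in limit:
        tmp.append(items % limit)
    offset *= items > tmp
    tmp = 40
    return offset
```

Transformed code:
def apply(tmp, seq, limit):
    offset = 24
    process(seq)
    offset = offset + items
    record(limit)
    limit = items[39]
    tmp = [items % limit for h in limit]
    offset = offset * (items > tmp)
    tmp = 40
    return offset

7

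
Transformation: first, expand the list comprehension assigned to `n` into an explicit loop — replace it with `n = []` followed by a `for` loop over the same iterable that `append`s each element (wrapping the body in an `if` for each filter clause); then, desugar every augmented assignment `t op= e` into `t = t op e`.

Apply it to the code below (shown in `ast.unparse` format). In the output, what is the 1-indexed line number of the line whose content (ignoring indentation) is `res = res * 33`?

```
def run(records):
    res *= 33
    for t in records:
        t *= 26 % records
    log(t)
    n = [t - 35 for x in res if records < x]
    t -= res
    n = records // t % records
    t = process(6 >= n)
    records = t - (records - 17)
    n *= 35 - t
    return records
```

2

Transformed code:
def run(records):
    res = res * 33
    for t in records:
        t = t * (26 % records)
    log(t)
    n = []
    for x in res:
        if records < x:
            n.append(t - 35)
    t = t - res
    n = records // t % records
    t = process(6 >= n)
    records = t - (records - 17)
    n = n * (35 - t)
    return records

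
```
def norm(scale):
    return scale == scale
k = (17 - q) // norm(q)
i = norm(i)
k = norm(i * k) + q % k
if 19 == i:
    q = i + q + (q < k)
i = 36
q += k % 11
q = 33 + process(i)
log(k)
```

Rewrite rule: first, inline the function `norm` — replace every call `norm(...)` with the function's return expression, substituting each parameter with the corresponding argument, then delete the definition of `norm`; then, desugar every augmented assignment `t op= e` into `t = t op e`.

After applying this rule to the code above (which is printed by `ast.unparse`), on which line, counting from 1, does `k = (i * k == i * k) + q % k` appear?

3

Transformed code:
k = (17 - q) // (q == q)
i = i == i
k = (i * k == i * k) + q % k
if 19 == i:
    q = i + q + (q < k)
i = 36
q = q + k % 11
q = 33 + process(i)
log(k)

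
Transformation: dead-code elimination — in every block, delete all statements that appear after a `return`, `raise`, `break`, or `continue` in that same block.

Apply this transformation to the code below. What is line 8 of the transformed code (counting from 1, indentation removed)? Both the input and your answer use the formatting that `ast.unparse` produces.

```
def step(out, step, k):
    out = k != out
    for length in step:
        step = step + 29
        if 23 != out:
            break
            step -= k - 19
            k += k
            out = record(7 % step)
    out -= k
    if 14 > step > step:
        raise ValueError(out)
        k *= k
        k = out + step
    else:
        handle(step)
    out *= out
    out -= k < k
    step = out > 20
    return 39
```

if 14 > step > step:

Transformed code:
def step(out, step, k):
    out = k != out
    for length in step:
        step = step + 29
        if 23 != out:
            break
    out -= k
    if 14 > step > step:
        raise ValueError(out)
    else:
        handle(step)
    out *= out
    out -= k < k
    step = out > 20
    return 39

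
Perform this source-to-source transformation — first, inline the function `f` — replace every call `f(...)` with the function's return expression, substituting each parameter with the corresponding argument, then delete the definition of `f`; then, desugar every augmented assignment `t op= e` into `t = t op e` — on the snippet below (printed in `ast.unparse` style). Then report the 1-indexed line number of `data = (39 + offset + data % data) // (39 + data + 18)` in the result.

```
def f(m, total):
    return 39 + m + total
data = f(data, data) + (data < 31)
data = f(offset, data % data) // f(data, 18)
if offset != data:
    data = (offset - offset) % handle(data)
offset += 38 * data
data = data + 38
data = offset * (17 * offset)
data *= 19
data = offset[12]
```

2

Transformed code:
data = 39 + data + data + (data < 31)
data = (39 + offset + data % data) // (39 + data + 18)
if offset != data:
    data = (offset - offset) % handle(data)
offset = offset + 38 * data
data = data + 38
data = offset * (17 * offset)
data = data * 19
data = offset[12]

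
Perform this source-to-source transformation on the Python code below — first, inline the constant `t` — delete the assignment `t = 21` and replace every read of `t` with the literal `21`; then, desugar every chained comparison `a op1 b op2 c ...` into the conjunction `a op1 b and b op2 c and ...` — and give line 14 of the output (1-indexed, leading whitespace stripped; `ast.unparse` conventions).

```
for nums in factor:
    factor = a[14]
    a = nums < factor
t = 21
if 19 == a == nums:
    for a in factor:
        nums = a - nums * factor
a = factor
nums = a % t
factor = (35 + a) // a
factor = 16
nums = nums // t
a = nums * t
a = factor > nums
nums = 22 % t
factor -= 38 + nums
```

nums = 22 % 21

Transformed code:
for nums in factor:
    factor = a[14]
    a = nums < factor
if 19 == a and a == nums:
    for a in factor:
        nums = a - nums * factor
a = factor
nums = a % 21
factor = (35 + a) // a
factor = 16
nums = nums // 21
a = nums * 21
a = factor > nums
nums = 22 % 21
factor -= 38 + nums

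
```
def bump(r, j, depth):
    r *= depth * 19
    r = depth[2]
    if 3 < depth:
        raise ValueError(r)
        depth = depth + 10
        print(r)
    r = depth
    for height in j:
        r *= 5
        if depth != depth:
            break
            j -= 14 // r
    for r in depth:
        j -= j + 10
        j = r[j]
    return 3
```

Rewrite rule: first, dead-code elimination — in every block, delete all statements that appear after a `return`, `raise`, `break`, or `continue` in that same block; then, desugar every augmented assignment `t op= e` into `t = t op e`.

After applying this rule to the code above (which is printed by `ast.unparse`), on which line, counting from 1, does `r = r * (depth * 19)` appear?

2

Transformed code:
def bump(r, j, depth):
    r = r * (depth * 19)
    r = depth[2]
    if 3 < depth:
        raise ValueError(r)
    r = depth
    for height in j:
        r = r * 5
        if depth != depth:
            break
    for r in depth:
        j = j - (j + 10)
        j = r[j]
    return 3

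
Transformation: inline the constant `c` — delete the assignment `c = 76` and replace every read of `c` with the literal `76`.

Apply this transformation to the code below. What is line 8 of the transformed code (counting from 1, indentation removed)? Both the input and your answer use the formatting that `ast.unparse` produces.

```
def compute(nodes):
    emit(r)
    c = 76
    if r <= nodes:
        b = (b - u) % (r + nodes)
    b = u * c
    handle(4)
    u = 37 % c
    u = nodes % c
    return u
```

Transformed code:
def compute(nodes):
    emit(r)
    if r <= nodes:
        b = (b - u) % (r + nodes)
    b = u * 76
    handle(4)
    u = 37 % 76
    u = nodes % 76
    return u

u = nodes % 76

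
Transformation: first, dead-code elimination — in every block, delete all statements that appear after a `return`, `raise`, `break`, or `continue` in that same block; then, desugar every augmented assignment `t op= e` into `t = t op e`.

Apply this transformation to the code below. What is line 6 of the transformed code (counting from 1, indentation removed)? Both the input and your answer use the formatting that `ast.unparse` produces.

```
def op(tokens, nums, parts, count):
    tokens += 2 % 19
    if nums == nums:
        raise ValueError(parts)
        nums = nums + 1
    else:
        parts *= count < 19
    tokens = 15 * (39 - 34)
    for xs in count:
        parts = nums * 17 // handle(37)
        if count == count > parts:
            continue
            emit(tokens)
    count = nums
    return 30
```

Transformed code:
def op(tokens, nums, parts, count):
    tokens = tokens + 2 % 19
    if nums == nums:
        raise ValueError(parts)
    else:
        parts = parts * (count < 19)
    tokens = 15 * (39 - 34)
    for xs in count:
        parts = nums * 17 // handle(37)
        if count == count > parts:
            continue
    count = nums
    return 30

parts = parts * (count < 19)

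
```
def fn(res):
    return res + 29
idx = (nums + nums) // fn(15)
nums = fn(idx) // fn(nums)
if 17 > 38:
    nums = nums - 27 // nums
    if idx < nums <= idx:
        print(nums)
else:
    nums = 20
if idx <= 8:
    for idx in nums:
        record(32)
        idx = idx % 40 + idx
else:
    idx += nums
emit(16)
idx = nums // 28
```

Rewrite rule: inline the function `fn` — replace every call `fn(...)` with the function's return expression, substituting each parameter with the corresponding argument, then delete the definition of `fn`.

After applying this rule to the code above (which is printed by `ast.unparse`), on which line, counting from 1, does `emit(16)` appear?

15

Transformed code:
idx = (nums + nums) // (15 + 29)
nums = (idx + 29) // (nums + 29)
if 17 > 38:
    nums = nums - 27 // nums
    if idx < nums <= idx:
        print(nums)
else:
    nums = 20
if idx <= 8:
    for idx in nums:
        record(32)
        idx = idx % 40 + idx
else:
    idx += nums
emit(16)
idx = nums // 28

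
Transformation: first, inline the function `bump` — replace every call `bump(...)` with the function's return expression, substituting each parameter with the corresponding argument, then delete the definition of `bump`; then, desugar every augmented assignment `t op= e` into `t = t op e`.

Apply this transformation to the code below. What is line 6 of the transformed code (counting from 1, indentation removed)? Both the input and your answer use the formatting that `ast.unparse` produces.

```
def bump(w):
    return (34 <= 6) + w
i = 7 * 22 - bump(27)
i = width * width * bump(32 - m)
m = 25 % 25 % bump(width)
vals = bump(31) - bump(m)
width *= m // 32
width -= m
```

width = width - m

Transformed code:
i = 7 * 22 - ((34 <= 6) + 27)
i = width * width * ((34 <= 6) + (32 - m))
m = 25 % 25 % ((34 <= 6) + width)
vals = (34 <= 6) + 31 - ((34 <= 6) + m)
width = width * (m // 32)
width = width - m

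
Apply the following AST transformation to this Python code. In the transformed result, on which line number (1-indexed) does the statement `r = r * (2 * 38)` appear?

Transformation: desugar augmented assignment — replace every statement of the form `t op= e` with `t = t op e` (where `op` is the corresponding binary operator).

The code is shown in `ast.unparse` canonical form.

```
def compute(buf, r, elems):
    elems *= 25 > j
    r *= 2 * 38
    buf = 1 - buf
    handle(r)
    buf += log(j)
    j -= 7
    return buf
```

3

Transformed code:
def compute(buf, r, elems):
    elems = elems * (25 > j)
    r = r * (2 * 38)
    buf = 1 - buf
    handle(r)
    buf = buf + log(j)
    j = j - 7
    return buf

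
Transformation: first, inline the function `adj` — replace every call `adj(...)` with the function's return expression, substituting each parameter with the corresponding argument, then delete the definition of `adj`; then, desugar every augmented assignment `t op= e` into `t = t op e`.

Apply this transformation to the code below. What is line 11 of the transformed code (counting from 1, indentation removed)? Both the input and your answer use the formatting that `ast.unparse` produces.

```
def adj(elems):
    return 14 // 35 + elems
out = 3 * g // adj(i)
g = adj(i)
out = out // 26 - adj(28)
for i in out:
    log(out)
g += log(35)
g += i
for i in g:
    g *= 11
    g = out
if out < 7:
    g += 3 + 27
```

if out < 7:

Transformed code:
out = 3 * g // (14 // 35 + i)
g = 14 // 35 + i
out = out // 26 - (14 // 35 + 28)
for i in out:
    log(out)
g = g + log(35)
g = g + i
for i in g:
    g = g * 11
    g = out
if out < 7:
    g = g + (3 + 27)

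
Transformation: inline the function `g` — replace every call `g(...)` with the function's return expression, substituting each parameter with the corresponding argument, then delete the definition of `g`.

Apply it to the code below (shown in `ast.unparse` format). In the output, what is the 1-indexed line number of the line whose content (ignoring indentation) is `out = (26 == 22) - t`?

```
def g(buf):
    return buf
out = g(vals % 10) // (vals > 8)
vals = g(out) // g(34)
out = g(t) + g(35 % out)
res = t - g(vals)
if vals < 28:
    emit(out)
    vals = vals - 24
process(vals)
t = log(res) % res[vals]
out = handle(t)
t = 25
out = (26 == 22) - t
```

12

Transformed code:
out = vals % 10 // (vals > 8)
vals = out // 34
out = t + 35 % out
res = t - vals
if vals < 28:
    emit(out)
    vals = vals - 24
process(vals)
t = log(res) % res[vals]
out = handle(t)
t = 25
out = (26 == 22) - t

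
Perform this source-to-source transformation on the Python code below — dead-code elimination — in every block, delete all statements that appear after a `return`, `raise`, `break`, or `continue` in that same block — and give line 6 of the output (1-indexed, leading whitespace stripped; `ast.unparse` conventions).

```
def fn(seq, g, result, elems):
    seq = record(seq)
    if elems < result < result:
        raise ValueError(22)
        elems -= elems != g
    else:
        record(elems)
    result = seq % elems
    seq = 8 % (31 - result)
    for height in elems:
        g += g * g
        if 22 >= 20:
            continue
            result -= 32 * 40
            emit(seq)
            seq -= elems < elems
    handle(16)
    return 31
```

record(elems)

Transformed code:
def fn(seq, g, result, elems):
    seq = record(seq)
    if elems < result < result:
        raise ValueError(22)
    else:
        record(elems)
    result = seq % elems
    seq = 8 % (31 - result)
    for height in elems:
        g += g * g
        if 22 >= 20:
            continue
    handle(16)
    return 31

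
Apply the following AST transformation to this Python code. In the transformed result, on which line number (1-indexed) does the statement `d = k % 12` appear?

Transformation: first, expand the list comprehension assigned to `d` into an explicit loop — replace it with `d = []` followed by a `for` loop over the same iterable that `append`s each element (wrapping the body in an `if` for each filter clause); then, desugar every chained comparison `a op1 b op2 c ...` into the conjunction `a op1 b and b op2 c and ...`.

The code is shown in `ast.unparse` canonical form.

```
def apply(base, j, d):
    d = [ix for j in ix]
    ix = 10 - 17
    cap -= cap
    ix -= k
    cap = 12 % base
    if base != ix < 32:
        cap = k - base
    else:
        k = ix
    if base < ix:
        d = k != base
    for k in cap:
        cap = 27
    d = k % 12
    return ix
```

17

Transformed code:
def apply(base, j, d):
    d = []
    for j in ix:
        d.append(ix)
    ix = 10 - 17
    cap -= cap
    ix -= k
    cap = 12 % base
    if base != ix and ix < 32:
        cap = k - base
    else:
        k = ix
    if base < ix:
        d = k != base
    for k in cap:
        cap = 27
    d = k % 12
    return ix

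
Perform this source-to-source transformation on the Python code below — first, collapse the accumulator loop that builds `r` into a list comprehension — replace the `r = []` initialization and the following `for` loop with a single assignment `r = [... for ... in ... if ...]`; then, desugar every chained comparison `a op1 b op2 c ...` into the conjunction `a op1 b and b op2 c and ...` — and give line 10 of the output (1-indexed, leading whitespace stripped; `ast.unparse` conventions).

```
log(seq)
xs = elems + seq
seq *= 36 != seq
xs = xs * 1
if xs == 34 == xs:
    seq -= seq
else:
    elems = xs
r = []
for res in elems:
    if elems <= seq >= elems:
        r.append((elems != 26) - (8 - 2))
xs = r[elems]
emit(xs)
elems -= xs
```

Transformed code:
log(seq)
xs = elems + seq
seq *= 36 != seq
xs = xs * 1
if xs == 34 and 34 == xs:
    seq -= seq
else:
    elems = xs
r = [(elems != 26) - (8 - 2) for res in elems if elems <= seq and seq >= elems]
xs = r[elems]
emit(xs)
elems -= xs

xs = r[elems]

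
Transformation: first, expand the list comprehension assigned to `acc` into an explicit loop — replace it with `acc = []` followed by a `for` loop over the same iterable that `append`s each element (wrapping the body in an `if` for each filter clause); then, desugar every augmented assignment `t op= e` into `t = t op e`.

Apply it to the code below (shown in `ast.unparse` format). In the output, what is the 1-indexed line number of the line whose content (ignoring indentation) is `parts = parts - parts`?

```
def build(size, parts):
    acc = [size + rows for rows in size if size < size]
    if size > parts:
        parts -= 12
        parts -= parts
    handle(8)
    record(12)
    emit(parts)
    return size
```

Transformed code:
def build(size, parts):
    acc = []
    for rows in size:
        if size < size:
            acc.append(size + rows)
    if size > parts:
        parts = parts - 12
        parts = parts - parts
    handle(8)
    record(12)
    emit(parts)
    return size

8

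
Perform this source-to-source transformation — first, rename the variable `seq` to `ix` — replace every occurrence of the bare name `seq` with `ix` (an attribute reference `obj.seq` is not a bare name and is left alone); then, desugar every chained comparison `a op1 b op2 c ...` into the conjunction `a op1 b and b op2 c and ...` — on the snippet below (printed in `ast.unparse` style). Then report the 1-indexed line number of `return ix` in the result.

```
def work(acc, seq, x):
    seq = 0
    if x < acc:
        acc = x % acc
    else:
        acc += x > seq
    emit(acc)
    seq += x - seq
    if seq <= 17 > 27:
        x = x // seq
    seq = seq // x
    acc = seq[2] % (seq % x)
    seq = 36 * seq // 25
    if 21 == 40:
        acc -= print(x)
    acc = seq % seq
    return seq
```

Transformed code:
def work(acc, ix, x):
    ix = 0
    if x < acc:
        acc = x % acc
    else:
        acc += x > ix
    emit(acc)
    ix += x - ix
    if ix <= 17 and 17 > 27:
        x = x // ix
    ix = ix // x
    acc = ix[2] % (ix % x)
    ix = 36 * ix // 25
    if 21 == 40:
        acc -= print(x)
    acc = ix % ix
    return ix

17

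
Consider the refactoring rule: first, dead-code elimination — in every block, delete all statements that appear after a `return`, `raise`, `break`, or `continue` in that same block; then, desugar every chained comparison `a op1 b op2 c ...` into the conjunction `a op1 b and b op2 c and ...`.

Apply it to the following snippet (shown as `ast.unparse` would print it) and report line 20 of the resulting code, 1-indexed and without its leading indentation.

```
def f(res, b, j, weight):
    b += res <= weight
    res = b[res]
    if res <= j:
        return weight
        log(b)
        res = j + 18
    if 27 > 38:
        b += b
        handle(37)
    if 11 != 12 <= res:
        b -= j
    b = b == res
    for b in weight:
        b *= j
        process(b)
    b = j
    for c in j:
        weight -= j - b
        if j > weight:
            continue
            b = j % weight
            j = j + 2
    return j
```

return j

Transformed code:
def f(res, b, j, weight):
    b += res <= weight
    res = b[res]
    if res <= j:
        return weight
    if 27 > 38:
        b += b
        handle(37)
    if 11 != 12 and 12 <= res:
        b -= j
    b = b == res
    for b in weight:
        b *= j
        process(b)
    b = j
    for c in j:
        weight -= j - b
        if j > weight:
            continue
    return j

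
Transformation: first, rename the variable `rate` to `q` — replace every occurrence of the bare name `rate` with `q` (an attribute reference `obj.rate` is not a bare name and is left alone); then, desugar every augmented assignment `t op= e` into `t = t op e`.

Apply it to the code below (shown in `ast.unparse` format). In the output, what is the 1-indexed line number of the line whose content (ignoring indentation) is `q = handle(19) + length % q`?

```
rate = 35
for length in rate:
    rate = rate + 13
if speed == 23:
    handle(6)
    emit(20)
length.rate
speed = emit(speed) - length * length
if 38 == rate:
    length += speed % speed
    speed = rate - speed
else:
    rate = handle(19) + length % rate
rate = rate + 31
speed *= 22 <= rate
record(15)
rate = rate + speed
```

Transformed code:
q = 35
for length in q:
    q = q + 13
if speed == 23:
    handle(6)
    emit(20)
length.rate
speed = emit(speed) - length * length
if 38 == q:
    length = length + speed % speed
    speed = q - speed
else:
    q = handle(19) + length % q
q = q + 31
speed = speed * (22 <= q)
record(15)
q = q + speed

13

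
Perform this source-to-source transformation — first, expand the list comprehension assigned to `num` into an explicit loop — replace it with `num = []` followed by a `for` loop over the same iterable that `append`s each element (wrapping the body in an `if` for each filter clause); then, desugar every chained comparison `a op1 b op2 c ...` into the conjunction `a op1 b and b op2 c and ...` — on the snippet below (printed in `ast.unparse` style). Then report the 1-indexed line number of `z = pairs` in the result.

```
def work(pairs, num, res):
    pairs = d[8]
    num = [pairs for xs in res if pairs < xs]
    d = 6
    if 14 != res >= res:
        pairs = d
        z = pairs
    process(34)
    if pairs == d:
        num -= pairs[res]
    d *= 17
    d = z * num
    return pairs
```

Transformed code:
def work(pairs, num, res):
    pairs = d[8]
    num = []
    for xs in res:
        if pairs < xs:
            num.append(pairs)
    d = 6
    if 14 != res and res >= res:
        pairs = d
        z = pairs
    process(34)
    if pairs == d:
        num -= pairs[res]
    d *= 17
    d = z * num
    return pairs

10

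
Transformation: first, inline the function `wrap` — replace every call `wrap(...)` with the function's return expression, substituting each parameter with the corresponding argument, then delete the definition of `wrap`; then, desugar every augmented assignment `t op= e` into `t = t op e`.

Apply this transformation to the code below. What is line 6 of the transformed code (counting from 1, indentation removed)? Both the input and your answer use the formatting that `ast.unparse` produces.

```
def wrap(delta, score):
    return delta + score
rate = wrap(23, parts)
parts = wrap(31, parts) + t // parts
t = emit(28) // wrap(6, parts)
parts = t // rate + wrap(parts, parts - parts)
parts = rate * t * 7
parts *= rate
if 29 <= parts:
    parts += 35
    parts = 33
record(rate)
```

parts = parts * rate

Transformed code:
rate = 23 + parts
parts = 31 + parts + t // parts
t = emit(28) // (6 + parts)
parts = t // rate + (parts + (parts - parts))
parts = rate * t * 7
parts = parts * rate
if 29 <= parts:
    parts = parts + 35
    parts = 33
record(rate)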